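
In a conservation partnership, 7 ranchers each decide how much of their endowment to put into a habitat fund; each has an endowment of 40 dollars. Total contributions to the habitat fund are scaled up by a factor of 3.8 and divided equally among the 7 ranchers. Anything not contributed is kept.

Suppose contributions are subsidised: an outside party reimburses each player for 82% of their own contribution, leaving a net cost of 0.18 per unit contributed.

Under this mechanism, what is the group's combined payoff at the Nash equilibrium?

The effective private return per unit is now (3.8/7) / 0.18 = 3.0159 > 1, so every player's dominant strategy flips to full contribution.
At the Nash equilibrium everyone contributes 40. Group total payoff = 7 × (40 × 0.82 + 3.8 × 40) = 1293.60.

1293.60 dollars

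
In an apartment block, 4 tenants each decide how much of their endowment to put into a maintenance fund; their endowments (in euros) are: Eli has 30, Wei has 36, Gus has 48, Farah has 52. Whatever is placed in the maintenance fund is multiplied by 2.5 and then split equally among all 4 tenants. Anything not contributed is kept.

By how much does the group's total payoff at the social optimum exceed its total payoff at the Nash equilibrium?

The private return per contributed unit is 2.5/4 = 0.6250 < 1 for every player regardless of endowment, so the Nash equilibrium is zero contribution and the group total is Σ E_j = 30 + 36 + 48 + 52 = 166.
Each contributed unit returns 2.500 to the group, so the social optimum is full contribution by everyone: group total = 2.500 × 166 = 415.00.
Efficiency loss = (2.500 − 1) × 166 = 249.00.

249.00 euros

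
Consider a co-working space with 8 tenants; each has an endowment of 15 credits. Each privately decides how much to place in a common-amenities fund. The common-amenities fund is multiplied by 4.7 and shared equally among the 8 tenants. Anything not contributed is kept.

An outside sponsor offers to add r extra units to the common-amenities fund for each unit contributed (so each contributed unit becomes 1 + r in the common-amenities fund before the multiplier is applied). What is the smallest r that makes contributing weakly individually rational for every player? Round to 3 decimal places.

With matching at rate r, one contributed unit becomes (1 + r) in the common-amenities fund and returns 4.7 × (1 + r) / 8 to the contributor.
Setting this equal to 1: 1 + r = 8/4.7 = 1.7021.
So the minimum matching rate is r = 1.7021 − 1 = 0.702.

0.702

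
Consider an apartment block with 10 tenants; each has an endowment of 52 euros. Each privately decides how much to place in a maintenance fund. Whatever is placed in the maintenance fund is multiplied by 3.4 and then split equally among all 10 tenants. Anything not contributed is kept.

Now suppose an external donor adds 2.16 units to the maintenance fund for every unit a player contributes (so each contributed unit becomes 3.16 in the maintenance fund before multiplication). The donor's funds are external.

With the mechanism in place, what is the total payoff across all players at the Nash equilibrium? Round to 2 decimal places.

5586.88 euros

Under the mechanism each unit contributed yields 3.4 × 3.16 / 10 = 1.0744 back to its contributor per unit of net cost, which exceeds 1, making full contribution the dominant choice for everyone.
At the Nash equilibrium everyone contributes 52. Group total payoff = 3.4 × 3.16 × 520 = 5586.88.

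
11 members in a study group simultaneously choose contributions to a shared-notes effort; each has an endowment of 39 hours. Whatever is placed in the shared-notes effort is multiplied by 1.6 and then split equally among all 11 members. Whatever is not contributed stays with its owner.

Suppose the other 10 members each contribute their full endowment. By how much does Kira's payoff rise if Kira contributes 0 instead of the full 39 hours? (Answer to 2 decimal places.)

Switching from a contribution of 39 to 0 lets Kira keep an extra 39 hours, but lowers the shared-notes effort by 39, which costs Kira their own share of that drop: 1.6/11 × 39 = 5.67.
Net gain = 39 − 5.67 = 33.33. The private return per contributed unit (0.1455) is below 1, so free-riding is indeed the best response regardless of what the others do.

33.33 hours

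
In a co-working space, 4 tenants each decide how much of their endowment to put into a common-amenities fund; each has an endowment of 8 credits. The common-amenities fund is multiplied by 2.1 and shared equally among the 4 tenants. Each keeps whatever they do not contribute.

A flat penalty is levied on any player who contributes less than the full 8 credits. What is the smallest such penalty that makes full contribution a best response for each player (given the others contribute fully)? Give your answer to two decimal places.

3.80 credits

Given the others contribute fully, the best deviation is to contribute 0 (any partial contribution still incurs the fine and gives up units whose private return 0.5250 is below 1).
Deviating from 8 to 0 saves 8 credits but forfeits the deviator's share of the drop in the common-amenities fund: 2.1/4 × 8 = 4.20.
So the deviation gain is 8 − 4.20 = 3.80, and the fine must be at least 3.80 credits to wipe it out.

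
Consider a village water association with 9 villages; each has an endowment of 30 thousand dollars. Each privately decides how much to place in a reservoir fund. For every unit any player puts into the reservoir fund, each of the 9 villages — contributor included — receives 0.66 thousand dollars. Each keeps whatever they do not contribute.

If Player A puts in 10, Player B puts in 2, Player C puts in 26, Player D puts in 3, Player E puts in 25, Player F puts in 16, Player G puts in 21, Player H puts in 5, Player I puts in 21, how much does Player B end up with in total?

Total contributed: 10 + 2 + 26 + 3 + 25 + 16 + 21 + 5 + 21 = 129.
Each receives 0.66 × 129 = 85.14 from the reservoir fund.
Player B keeps 30 − 2 = 28, so Player B's payoff is 28 + 85.14 = 113.14.

113.14 thousand dollars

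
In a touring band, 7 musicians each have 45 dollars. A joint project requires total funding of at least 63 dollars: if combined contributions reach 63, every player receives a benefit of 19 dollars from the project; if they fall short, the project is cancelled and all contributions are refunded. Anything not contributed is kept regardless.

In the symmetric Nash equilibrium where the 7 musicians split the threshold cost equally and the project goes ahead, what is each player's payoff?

55 dollars

Equal share of the threshold: 63/7 = 9.
At this profile no one gains by cutting their contribution: any cut drops the total below 63, the project is cancelled, contributions are refunded, and the deviator ends with 45, which is less than 45 − 9 + 19 = 55. Contributing more than 9 just wastes the excess. So contributing exactly 9 is a best response.
Each player's payoff: 45 − 9 + 19 = 55.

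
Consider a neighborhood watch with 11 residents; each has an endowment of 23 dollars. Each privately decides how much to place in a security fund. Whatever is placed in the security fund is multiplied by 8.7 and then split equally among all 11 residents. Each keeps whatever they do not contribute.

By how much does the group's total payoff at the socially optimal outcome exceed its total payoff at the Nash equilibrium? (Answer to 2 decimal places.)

1948.10 dollars

Each contributed unit returns 8.7/11 = 0.7909 to its contributor — below 1 — so contributing 0 is dominant for every player. At the Nash equilibrium everyone keeps their 23, and the group total is 11 × 23 = 253.
Each contributed unit returns 8.700 to the group as a whole (0.7909 to each of 11 players), which exceeds 1, so the social optimum is full contribution: group total = 8.700 × 253 = 2201.10.
Efficiency loss = 2201.10 − 253 = 1948.10.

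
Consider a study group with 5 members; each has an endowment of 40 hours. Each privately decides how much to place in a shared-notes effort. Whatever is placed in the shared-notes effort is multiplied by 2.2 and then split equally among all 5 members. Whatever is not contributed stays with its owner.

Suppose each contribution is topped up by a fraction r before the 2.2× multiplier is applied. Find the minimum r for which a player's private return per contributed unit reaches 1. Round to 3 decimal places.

With matching at rate r, one contributed unit becomes (1 + r) in the shared-notes effort and returns 2.2 × (1 + r) / 5 to the contributor.
Setting this equal to 1: 1 + r = 5/2.2 = 2.2727.
So the minimum matching rate is r = 2.2727 − 1 = 1.273.

1.273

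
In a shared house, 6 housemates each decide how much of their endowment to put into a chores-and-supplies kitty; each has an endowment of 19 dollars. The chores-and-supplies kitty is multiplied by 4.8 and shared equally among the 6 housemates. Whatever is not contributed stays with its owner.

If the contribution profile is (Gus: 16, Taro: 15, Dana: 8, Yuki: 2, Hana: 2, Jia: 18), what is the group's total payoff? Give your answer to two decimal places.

345.80 dollars

Total contributed: 16 + 15 + 8 + 2 + 2 + 18 = 61; total kept: 6 × 19 − 61 = 53.
The chores-and-supplies kitty pays out 4.8 × 61 = 292.80 in aggregate.
Group total = 53 + 292.80 = 345.80.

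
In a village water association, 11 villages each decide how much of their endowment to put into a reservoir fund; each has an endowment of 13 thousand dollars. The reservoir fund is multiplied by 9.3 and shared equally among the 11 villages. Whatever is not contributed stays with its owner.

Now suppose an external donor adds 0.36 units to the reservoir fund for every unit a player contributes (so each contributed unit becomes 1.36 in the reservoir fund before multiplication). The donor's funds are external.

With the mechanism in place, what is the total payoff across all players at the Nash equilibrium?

1808.66 thousand dollars

With the mechanism, a contributed unit returns 9.3 × 1.36 / 11 = 1.1498 per unit of net cost to the contributor — now above 1 — so contributing fully is weakly dominant for every player.
At the Nash equilibrium everyone contributes 13. Group total payoff = 9.3 × 1.36 × 143 = 1808.66.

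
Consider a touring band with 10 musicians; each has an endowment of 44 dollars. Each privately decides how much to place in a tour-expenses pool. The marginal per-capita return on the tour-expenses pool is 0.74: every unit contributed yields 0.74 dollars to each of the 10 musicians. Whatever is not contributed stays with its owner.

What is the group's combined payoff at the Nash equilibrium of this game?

The private return per contributed unit is 0.74 < 1, so contributing 0 is dominant for every player. At the Nash equilibrium everyone keeps their 44, and the group total is 10 × 44 = 440.

440.00 dollars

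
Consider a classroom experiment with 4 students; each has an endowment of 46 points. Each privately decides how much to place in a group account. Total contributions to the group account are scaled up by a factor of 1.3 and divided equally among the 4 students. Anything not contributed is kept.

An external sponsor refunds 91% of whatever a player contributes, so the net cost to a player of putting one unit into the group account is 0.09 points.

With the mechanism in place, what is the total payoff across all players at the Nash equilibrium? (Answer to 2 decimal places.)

With the mechanism, a contributed unit returns (1.3/4) / 0.09 = 3.6111 per unit of net cost to the contributor — now above 1 — so contributing fully is weakly dominant for every player.
So the Nash equilibrium is full contribution by all 4; the group earns 4 × (46 × 0.91 + 1.3 × 46) = 406.64.

406.64 points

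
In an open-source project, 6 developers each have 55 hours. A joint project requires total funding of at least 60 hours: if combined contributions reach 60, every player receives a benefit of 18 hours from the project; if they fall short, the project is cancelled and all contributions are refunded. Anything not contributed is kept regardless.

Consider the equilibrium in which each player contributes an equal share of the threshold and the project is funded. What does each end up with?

63 hours

Equal share of the threshold: 60/6 = 10.
At this profile no one gains by cutting their contribution: any cut drops the total below 60, the project is cancelled, contributions are refunded, and the deviator ends with 55, which is less than 55 − 10 + 18 = 63. Contributing more than 10 just wastes the excess. So contributing exactly 10 is a best response.
Each player's payoff: 55 − 10 + 18 = 63.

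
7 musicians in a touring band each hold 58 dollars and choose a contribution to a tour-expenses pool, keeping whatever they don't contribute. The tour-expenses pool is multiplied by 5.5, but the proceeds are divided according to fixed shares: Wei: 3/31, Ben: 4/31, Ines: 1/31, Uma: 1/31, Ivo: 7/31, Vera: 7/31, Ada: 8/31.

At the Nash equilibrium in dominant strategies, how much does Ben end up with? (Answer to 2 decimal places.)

181.48 dollars

A player with share s gets back 5.5·s per unit contributed, so full contribution is dominant for anyone with s > 1/5.5 = 0.1818 and zero contribution is dominant for anyone below.
The shares above 0.1818 belong to Ivo, Vera and Ada, contributing 58 each; the remaining 4 contribute 0. Total contributed: 174.
Ben keeps 58 and receives 5.5 × 174 × 4/31 = 123.48 from the tour-expenses pool, for a payoff of 181.48.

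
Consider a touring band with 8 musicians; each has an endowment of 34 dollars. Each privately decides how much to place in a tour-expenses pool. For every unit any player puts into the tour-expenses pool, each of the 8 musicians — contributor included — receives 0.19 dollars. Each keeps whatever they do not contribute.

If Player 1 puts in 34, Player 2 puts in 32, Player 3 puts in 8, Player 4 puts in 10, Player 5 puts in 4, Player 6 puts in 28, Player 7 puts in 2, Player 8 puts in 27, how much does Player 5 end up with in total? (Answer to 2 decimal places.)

57.55 dollars

Total contributed: 34 + 32 + 8 + 10 + 4 + 28 + 2 + 27 = 145.
Each receives 0.19 × 145 = 27.55 from the tour-expenses pool.
Player 5 keeps 34 − 4 = 30, so Player 5's payoff is 30 + 27.55 = 57.55.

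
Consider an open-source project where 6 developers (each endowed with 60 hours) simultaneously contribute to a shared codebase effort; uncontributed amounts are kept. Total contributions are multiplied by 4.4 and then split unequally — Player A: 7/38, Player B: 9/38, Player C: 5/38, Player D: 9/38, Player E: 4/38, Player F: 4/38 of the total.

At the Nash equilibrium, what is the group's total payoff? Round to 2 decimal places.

768.00 hours

For player j, contributing a unit is worthwhile iff 4.4 × (j's share) ≥ 1, i.e. iff j's share is at least 0.2273.
Player B and Player D clear that bar, contributing 60 each; the remaining 4 contribute 0. Total contributed: 120.
The shared codebase effort pays out 4.4 × 120 = 528.00 in total (split across the unequal shares, but the aggregate is all that matters for the group sum).
The 4 free-riders keep 60 each, adding 240. Group total = 240 + 528.00 = 768.00.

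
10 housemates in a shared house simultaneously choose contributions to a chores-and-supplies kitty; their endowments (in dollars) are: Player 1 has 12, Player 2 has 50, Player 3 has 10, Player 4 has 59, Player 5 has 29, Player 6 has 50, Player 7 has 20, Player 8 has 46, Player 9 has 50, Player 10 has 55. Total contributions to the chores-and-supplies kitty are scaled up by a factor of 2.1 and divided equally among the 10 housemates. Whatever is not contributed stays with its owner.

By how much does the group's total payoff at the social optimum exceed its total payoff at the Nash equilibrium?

419.10 dollars

The private return per contributed unit is 2.1/10 = 0.2100 < 1 for every player regardless of endowment, so the Nash equilibrium is zero contribution and the group total is Σ E_j = 12 + 50 + 10 + 59 + 29 + 50 + 20 + 46 + 50 + 55 = 381.
Each contributed unit returns 2.100 to the group, so the social optimum is full contribution by everyone: group total = 2.100 × 381 = 800.10.
Efficiency loss = (2.100 − 1) × 381 = 419.10.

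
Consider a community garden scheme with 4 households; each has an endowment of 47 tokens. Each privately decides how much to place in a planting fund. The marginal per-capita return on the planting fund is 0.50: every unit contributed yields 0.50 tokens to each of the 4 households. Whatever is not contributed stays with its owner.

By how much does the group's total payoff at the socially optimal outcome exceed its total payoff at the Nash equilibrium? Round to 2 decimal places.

The private return per contributed unit is 0.50 < 1, so contributing 0 is dominant for every player. At the Nash equilibrium everyone keeps their 47, and the group total is 4 × 47 = 188.
Each contributed unit returns 2.000 to the group as a whole (0.50 to each of 4 players), which exceeds 1, so the social optimum is full contribution: group total = 2.000 × 188 = 376.00.
Efficiency loss = 376.00 − 188 = 188.00.

188.00 tokens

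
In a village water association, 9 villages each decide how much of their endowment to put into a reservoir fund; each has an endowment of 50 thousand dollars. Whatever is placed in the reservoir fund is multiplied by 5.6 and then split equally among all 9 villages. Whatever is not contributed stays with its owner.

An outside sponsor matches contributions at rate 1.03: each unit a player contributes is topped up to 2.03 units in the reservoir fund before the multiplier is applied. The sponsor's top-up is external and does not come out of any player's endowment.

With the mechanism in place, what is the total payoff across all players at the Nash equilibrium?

5115.60 thousand dollars

Under the mechanism each unit contributed yields 5.6 × 2.03 / 9 = 1.2631 back to its contributor per unit of net cost, which exceeds 1, making full contribution the dominant choice for everyone.
At the Nash equilibrium everyone contributes 50. Group total payoff = 5.6 × 2.03 × 450 = 5115.60.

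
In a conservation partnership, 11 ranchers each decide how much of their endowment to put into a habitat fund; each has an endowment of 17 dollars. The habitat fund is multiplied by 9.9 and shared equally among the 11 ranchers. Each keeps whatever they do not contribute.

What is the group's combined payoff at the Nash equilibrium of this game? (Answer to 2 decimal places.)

Each contributed unit returns 9.9/11 = 0.9000 to its contributor — below 1 — so contributing 0 is dominant for every player. At the Nash equilibrium everyone keeps their 17, and the group total is 11 × 17 = 187.

187.00 dollars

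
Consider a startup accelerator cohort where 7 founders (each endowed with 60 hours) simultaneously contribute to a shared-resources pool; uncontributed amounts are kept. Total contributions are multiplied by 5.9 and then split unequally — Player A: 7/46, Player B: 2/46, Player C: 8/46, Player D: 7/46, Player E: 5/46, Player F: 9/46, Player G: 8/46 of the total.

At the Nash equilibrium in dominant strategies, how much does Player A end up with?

Each unit j contributes comes back to j as 5.9 × (j's share), so j prefers to contribute only if that share exceeds 1/5.9 = 0.1695; otherwise keeping the unit dominates.
The shares above 0.1695 belong to Player C, Player F and Player G, contributing 60 each; the remaining 4 contribute 0. Total contributed: 180.
Player A keeps 60 and receives 5.9 × 180 × 7/46 = 161.61 from the shared-resources pool, for a payoff of 221.61.

221.61 hours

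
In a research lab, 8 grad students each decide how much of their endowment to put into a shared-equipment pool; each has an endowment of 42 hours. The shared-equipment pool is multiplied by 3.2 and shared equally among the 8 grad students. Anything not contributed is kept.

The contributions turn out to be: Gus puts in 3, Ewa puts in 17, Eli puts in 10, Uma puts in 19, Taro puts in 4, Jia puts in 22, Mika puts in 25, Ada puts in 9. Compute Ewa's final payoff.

Total contributed: 3 + 17 + 10 + 19 + 4 + 22 + 25 + 9 = 109.
Each receives 3.2 × 109 / 8 = 43.60 from the shared-equipment pool.
Ewa keeps 42 − 17 = 25, so Ewa's payoff is 25 + 43.60 = 68.60.

68.60 hours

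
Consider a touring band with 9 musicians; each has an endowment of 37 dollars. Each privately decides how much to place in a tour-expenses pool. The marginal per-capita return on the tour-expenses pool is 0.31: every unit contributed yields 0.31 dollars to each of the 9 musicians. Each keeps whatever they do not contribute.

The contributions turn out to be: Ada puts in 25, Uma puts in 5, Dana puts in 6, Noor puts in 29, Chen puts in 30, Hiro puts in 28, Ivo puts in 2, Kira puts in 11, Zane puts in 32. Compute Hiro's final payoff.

Total contributed: 25 + 5 + 6 + 29 + 30 + 28 + 2 + 11 + 32 = 168.
Each receives 0.31 × 168 = 52.08 from the tour-expenses pool.
Hiro keeps 37 − 28 = 9, so Hiro's payoff is 9 + 52.08 = 61.08.

61.08 dollars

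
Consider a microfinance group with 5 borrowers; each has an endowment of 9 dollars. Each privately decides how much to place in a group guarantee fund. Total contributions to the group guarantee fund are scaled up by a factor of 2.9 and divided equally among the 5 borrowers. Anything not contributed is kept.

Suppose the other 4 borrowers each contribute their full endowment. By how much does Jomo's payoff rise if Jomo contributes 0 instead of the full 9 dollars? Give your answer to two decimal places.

3.78 dollars

Switching from a contribution of 9 to 0 lets Jomo keep an extra 9 dollars, but lowers the group guarantee fund by 9, which costs Jomo their own share of that drop: 2.9/5 × 9 = 5.22.
Net gain = 9 − 5.22 = 3.78. The private return per contributed unit (0.5800) is below 1, so free-riding is indeed the best response regardless of what the others do.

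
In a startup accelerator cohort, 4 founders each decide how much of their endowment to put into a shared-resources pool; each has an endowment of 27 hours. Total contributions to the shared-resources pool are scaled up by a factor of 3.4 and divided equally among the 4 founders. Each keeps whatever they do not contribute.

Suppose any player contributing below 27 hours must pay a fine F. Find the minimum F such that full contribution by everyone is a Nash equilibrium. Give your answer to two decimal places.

Given the others contribute fully, the best deviation is to contribute 0 (any partial contribution still incurs the fine and gives up units whose private return 0.8500 is below 1).
Deviating from 27 to 0 saves 27 hours but forfeits the deviator's share of the drop in the shared-resources pool: 3.4/4 × 27 = 22.95.
So the deviation gain is 27 − 22.95 = 4.05, and the fine must be at least 4.05 hours to wipe it out.

4.05 hours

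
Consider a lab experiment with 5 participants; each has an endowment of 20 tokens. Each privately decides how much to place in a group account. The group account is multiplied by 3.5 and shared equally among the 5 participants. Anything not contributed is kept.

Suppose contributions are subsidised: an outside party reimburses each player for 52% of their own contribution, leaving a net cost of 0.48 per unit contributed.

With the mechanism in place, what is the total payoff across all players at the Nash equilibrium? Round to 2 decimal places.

Under the mechanism each unit contributed yields (3.5/5) / 0.48 = 1.4583 back to its contributor per unit of net cost, which exceeds 1, making full contribution the dominant choice for everyone.
So the Nash equilibrium is full contribution by all 5; the group earns 5 × (20 × 0.52 + 3.5 × 20) = 402.00.

402.00 tokens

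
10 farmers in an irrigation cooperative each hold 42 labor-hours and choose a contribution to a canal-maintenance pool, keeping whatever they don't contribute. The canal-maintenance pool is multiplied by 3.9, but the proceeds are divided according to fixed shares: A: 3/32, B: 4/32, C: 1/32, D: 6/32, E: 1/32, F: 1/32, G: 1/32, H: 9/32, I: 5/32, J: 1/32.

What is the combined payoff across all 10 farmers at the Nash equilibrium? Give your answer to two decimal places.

A player with share s gets back 3.9·s per unit contributed, so full contribution is dominant for anyone with s > 1/3.9 = 0.2564 and zero contribution is dominant for anyone below.
H alone (share 9/32) is above the threshold, contributing 42; the remaining 9 contribute 0. Total contributed: 42.
The canal-maintenance pool pays out 3.9 × 42 = 163.80 in total (split across the unequal shares, but the aggregate is all that matters for the group sum).
The 9 free-riders keep 42 each, adding 378. Group total = 378 + 163.80 = 541.80.

541.80 labor-hours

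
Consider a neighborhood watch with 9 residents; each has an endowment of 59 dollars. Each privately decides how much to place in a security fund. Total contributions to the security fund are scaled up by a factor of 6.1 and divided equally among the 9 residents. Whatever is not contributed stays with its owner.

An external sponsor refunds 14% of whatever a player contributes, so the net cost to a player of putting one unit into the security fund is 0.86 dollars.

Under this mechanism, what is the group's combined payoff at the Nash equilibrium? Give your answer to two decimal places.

531.00 dollars

Even with the mechanism, each unit contributed returns only (6.1/9) / 0.86 = 0.7881 per unit of net cost, so contributing nothing is still dominant.
At the Nash equilibrium no one contributes; group total payoff = 9 × 59 = 531.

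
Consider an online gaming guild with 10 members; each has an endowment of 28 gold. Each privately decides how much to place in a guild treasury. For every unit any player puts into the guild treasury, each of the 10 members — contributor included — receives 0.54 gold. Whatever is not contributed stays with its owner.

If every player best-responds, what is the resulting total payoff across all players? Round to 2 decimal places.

The private return per contributed unit is 0.54 < 1, so contributing 0 is dominant for every player. At the Nash equilibrium everyone keeps their 28, and the group total is 10 × 28 = 280.

280.00 gold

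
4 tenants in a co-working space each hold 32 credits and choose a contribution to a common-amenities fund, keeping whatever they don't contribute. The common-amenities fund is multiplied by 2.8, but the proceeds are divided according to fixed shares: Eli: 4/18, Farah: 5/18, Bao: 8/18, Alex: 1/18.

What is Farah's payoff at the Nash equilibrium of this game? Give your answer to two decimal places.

56.89 credits

Each unit j contributes comes back to j as 2.8 × (j's share), so j prefers to contribute only if that share exceeds 1/2.8 = 0.3571; otherwise keeping the unit dominates.
Only Bao (8/18) clears that bar, contributing 32; the remaining 3 contribute 0. Total contributed: 32.
Farah keeps 32 and receives 2.8 × 32 × 5/18 = 24.89 from the common-amenities fund, for a payoff of 56.89.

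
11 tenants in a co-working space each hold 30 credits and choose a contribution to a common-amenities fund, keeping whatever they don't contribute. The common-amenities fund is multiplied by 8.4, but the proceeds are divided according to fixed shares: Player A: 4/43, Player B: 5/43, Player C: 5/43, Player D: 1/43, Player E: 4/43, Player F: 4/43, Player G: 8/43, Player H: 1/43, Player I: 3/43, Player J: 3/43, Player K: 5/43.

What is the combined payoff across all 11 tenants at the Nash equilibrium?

Each unit j contributes comes back to j as 8.4 × (j's share), so j prefers to contribute only if that share exceeds 1/8.4 = 0.1190; otherwise keeping the unit dominates.
Only Player G (8/43) clears that bar, contributing 30; the remaining 10 contribute 0. Total contributed: 30.
The common-amenities fund pays out 8.4 × 30 = 252.00 in total (split across the unequal shares, but the aggregate is all that matters for the group sum).
The 10 free-riders keep 30 each, adding 300. Group total = 300 + 252.00 = 552.00.

552.00 credits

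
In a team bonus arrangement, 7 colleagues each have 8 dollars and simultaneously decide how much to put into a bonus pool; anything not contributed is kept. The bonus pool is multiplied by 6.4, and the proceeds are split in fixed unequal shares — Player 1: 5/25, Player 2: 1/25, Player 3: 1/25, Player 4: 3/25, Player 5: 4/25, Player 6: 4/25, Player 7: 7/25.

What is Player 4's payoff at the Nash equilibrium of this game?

32.58 dollars

Each unit j contributes comes back to j as 6.4 × (j's share), so j prefers to contribute only if that share exceeds 1/6.4 = 0.1563; otherwise keeping the unit dominates.
Player 1, Player 5, Player 6 and Player 7 are above the threshold, contributing 8 each; the remaining 3 contribute 0. Total contributed: 32.
Player 4 keeps 8 and receives 6.4 × 32 × 3/25 = 24.58 from the bonus pool, for a payoff of 32.58.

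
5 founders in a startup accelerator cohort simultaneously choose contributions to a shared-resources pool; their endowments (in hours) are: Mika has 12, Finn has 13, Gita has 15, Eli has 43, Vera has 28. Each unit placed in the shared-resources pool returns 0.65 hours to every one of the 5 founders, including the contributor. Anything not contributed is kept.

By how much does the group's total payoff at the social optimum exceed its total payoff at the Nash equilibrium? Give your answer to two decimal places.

The private return per contributed unit is 0.65 < 1 for everyone, so the Nash equilibrium is zero contribution and the group total is Σ E_j = 12 + 13 + 15 + 43 + 28 = 111.
Each contributed unit returns 3.250 to the group, so the social optimum is full contribution by everyone: group total = 3.250 × 111 = 360.75.
Efficiency loss = (3.250 − 1) × 111 = 249.75.

249.75 hours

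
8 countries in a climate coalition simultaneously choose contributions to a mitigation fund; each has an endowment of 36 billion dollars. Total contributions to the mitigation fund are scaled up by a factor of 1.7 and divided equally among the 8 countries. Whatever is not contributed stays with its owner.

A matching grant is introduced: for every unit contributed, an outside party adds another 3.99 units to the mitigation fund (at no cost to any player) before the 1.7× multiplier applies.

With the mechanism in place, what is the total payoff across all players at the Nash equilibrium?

2443.10 billion dollars

With the mechanism, a contributed unit returns 1.7 × 4.99 / 8 = 1.0604 per unit of net cost to the contributor — now above 1 — so contributing fully is weakly dominant for every player.
So the Nash equilibrium is full contribution by all 8; the group earns 1.7 × 4.99 × 288 = 2443.10.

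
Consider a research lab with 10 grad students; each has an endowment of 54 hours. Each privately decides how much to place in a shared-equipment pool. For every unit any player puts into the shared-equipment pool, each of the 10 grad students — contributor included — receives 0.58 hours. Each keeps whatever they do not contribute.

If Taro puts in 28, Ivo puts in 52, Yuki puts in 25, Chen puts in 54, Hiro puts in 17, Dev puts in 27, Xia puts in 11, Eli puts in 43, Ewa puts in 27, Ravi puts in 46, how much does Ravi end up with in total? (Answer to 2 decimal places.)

Total contributed: 28 + 52 + 25 + 54 + 17 + 27 + 11 + 43 + 27 + 46 = 330.
Each receives 0.58 × 330 = 191.40 from the shared-equipment pool.
Ravi keeps 54 − 46 = 8, so Ravi's payoff is 8 + 191.40 = 199.40.

199.40 hours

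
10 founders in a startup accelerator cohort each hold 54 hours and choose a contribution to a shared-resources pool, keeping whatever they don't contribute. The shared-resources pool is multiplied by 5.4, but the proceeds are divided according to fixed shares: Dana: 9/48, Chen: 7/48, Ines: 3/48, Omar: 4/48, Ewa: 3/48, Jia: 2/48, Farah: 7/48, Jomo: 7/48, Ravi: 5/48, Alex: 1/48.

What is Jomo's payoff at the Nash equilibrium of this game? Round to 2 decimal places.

96.53 hours

A player with share s gets back 5.4·s per unit contributed, so full contribution is dominant for anyone with s > 1/5.4 = 0.1852 and zero contribution is dominant for anyone below.
Dana alone (share 9/48) is above the threshold, contributing 54; the remaining 9 contribute 0. Total contributed: 54.
Jomo keeps 54 and receives 5.4 × 54 × 7/48 = 42.53 from the shared-resources pool, for a payoff of 96.53.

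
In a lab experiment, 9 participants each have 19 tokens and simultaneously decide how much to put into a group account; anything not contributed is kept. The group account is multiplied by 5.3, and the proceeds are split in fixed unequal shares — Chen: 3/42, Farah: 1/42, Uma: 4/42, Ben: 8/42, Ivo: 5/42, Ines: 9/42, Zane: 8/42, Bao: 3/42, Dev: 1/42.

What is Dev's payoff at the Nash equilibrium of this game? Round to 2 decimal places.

26.19 tokens

A player with share s gets back 5.3·s per unit contributed, so full contribution is dominant for anyone with s > 1/5.3 = 0.1887 and zero contribution is dominant for anyone below.
Ben, Ines and Zane clear that bar, contributing 19 each; the remaining 6 contribute 0. Total contributed: 57.
Dev keeps 19 and receives 5.3 × 57 × 1/42 = 7.19 from the group account, for a payoff of 26.19.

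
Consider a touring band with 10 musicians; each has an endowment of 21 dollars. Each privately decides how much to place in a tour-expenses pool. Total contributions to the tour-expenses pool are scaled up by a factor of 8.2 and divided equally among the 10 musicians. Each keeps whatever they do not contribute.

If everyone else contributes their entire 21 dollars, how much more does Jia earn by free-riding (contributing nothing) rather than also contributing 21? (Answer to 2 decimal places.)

Switching from a contribution of 21 to 0 lets Jia keep an extra 21 dollars, but lowers the tour-expenses pool by 21, which costs Jia their own share of that drop: 8.2/10 × 21 = 17.22.
Net gain = 21 − 17.22 = 3.78. The private return per contributed unit (0.8200) is below 1, so free-riding is indeed the best response regardless of what the others do.

3.78 dollars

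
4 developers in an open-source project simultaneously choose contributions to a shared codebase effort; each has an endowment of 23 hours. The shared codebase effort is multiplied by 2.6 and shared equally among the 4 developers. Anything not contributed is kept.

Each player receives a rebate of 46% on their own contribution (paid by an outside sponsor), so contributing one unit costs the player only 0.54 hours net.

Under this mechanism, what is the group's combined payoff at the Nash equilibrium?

281.52 hours

Under the mechanism each unit contributed yields (2.6/4) / 0.54 = 1.2037 back to its contributor per unit of net cost, which exceeds 1, making full contribution the dominant choice for everyone.
At the Nash equilibrium everyone contributes 23. Group total payoff = 4 × (23 × 0.46 + 2.6 × 23) = 281.52.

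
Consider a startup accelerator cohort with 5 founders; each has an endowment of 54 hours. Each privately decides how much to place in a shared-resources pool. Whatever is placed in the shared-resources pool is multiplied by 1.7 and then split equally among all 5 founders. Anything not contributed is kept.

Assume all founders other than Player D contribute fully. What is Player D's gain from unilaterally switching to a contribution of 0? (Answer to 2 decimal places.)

Switching from a contribution of 54 to 0 lets Player D keep an extra 54 hours, but lowers the shared-resources pool by 54, which costs Player D their own share of that drop: 1.7/5 × 54 = 18.36.
Net gain = 54 − 18.36 = 35.64. The private return per contributed unit (0.3400) is below 1, so free-riding is indeed the best response regardless of what the others do.

35.64 hours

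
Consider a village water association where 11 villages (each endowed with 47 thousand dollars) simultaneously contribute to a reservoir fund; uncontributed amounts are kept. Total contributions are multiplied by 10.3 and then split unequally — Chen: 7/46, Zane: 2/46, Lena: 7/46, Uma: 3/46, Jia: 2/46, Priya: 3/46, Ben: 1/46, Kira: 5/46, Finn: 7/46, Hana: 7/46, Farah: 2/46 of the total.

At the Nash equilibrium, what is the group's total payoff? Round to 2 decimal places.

2702.50 thousand dollars

For player j, contributing a unit is worthwhile iff 10.3 × (j's share) ≥ 1, i.e. iff j's share is at least 0.0971.
The shares above 0.0971 belong to Chen, Lena, Kira, Finn and Hana, contributing 47 each; the remaining 6 contribute 0. Total contributed: 235.
The reservoir fund pays out 10.3 × 235 = 2420.50 in total (split across the unequal shares, but the aggregate is all that matters for the group sum).
The 6 free-riders keep 47 each, adding 282. Group total = 282 + 2420.50 = 2702.50.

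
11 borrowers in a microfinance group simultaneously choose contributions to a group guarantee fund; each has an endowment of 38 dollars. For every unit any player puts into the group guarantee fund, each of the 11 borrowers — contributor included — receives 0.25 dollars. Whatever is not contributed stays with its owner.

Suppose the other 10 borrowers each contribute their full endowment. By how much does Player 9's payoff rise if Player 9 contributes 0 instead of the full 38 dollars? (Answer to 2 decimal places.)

28.50 dollars

Switching from a contribution of 38 to 0 lets Player 9 keep an extra 38 dollars, but lowers the group guarantee fund by 38, which costs Player 9 their own share of that drop: 0.25 × 38 = 9.50.
Net gain = 38 − 9.50 = 28.50. The private return per contributed unit (0.25) is below 1, so free-riding is indeed the best response regardless of what the others do.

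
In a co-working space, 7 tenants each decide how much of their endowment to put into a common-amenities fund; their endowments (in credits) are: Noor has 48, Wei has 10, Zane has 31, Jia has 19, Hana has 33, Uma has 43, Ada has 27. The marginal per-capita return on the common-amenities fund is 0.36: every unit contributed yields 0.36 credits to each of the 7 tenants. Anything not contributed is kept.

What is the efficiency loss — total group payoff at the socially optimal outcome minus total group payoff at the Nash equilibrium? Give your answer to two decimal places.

The private return per contributed unit is 0.36 < 1 for everyone, so the Nash equilibrium is zero contribution and the group total is Σ E_j = 48 + 10 + 31 + 19 + 33 + 43 + 27 = 211.
Each contributed unit returns 2.520 to the group, so the social optimum is full contribution by everyone: group total = 2.520 × 211 = 531.72.
Efficiency loss = (2.520 − 1) × 211 = 320.72.

320.72 credits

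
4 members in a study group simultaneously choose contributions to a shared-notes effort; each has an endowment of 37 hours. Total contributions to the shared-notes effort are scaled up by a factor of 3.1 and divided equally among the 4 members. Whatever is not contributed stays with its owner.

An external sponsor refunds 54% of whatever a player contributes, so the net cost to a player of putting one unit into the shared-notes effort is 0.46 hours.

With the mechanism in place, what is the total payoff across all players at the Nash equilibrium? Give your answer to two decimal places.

538.72 hours

With the mechanism, a contributed unit returns (3.1/4) / 0.46 = 1.6848 per unit of net cost to the contributor — now above 1 — so contributing fully is weakly dominant for every player.
At the Nash equilibrium everyone contributes 37. Group total payoff = 4 × (37 × 0.54 + 3.1 × 37) = 538.72.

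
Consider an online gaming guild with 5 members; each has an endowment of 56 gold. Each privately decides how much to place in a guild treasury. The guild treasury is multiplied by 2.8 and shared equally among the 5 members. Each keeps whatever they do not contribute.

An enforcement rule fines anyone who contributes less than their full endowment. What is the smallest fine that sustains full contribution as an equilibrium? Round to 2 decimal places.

Given the others contribute fully, the best deviation is to contribute 0 (any partial contribution still incurs the fine and gives up units whose private return 0.5600 is below 1).
Deviating from 56 to 0 saves 56 gold but forfeits the deviator's share of the drop in the guild treasury: 2.8/5 × 56 = 31.36.
So the deviation gain is 56 − 31.36 = 24.64, and the fine must be at least 24.64 gold to wipe it out.

24.64 gold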